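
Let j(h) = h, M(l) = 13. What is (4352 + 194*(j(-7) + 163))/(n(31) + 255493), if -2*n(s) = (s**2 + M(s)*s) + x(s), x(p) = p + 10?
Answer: 69232/509581 ≈ 0.13586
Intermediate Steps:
x(p) = 10 + p
n(s) = -5 - 7*s - s**2/2 (n(s) = -((s**2 + 13*s) + (10 + s))/2 = -(10 + s**2 + 14*s)/2 = -5 - 7*s - s**2/2)
(4352 + 194*(j(-7) + 163))/(n(31) + 255493) = (4352 + 194*(-7 + 163))/((-5 - 7*31 - 1/2*31**2) + 255493) = (4352 + 194*156)/((-5 - 217 - 1/2*961) + 255493) = (4352 + 30264)/((-5 - 217 - 961/2) + 255493) = 34616/(-1405/2 + 255493) = 34616/(509581/2) = 34616*(2/509581) = 69232/509581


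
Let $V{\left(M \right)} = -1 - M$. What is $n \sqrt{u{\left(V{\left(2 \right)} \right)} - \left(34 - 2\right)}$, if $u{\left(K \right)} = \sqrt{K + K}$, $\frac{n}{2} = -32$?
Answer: $- 64 \sqrt{-32 + i \sqrt{6}} \approx -13.846 - 362.3 i$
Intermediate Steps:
$n = -64$ ($n = 2 \left(-32\right) = -64$)
$u{\left(K \right)} = \sqrt{2} \sqrt{K}$ ($u{\left(K \right)} = \sqrt{2 K} = \sqrt{2} \sqrt{K}$)
$n \sqrt{u{\left(V{\left(2 \right)} \right)} - \left(34 - 2\right)} = - 64 \sqrt{\sqrt{2} \sqrt{-1 - 2} - \left(34 - 2\right)} = - 64 \sqrt{\sqrt{2} \sqrt{-3} - 32} = - 64 \sqrt{\sqrt{2} i \sqrt{3} - 32} = - 64 \sqrt{i \sqrt{6} - 32} = - 64 \sqrt{-32 + i \sqrt{6}}$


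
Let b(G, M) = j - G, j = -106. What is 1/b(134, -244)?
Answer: -1/240 ≈ -0.0041667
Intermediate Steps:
b(G, M) = -106 - G
1/b(134, -244) = 1/(-106 - 1*134) = 1/(-106 - 134) = 1/(-240) = -1/240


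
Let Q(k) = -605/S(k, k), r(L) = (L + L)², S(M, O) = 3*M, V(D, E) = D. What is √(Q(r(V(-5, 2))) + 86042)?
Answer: √77435985/30 ≈ 293.33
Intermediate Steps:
r(L) = 4*L² (r(L) = (2*L)² = 4*L²)
Q(k) = -605/(3*k) (Q(k) = -605*1/(3*k) = -605/(3*k))
√(Q(r(V(-5, 2))) + 86042) = √(-605/(3*(4*(-5)²)) + 86042) = √(-605/(3*(4*25)) + 86042) = √(-605/3/100 + 86042) = √(-605/3*1/100 + 86042) = √(-121/60 + 86042) = √(5162399/60) = √77435985/30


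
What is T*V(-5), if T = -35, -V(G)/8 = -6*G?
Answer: 8400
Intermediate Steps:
V(G) = 48*G (V(G) = -(-48)*G = 48*G)
T*V(-5) = -1680*(-5) = -35*(-240) = 8400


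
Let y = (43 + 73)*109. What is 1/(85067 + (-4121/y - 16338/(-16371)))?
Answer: 68998308/5869525437563 ≈ 1.1755e-5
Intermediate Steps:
y = 12644 (y = 116*109 = 12644)
1/(85067 + (-4121/y - 16338/(-16371))) = 1/(85067 + (-4121/12644 - 16338/(-16371))) = 1/(85067 + (-4121*1/12644 - 16338*(-1/16371))) = 1/(85067 + (-4121/12644 + 5446/5457)) = 1/(85067 + 46370927/68998308) = 1/(5869525437563/68998308) = 68998308/5869525437563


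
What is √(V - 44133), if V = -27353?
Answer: I*√71486 ≈ 267.37*I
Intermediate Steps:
√(V - 44133) = √(-27353 - 44133) = √(-71486) = I*√71486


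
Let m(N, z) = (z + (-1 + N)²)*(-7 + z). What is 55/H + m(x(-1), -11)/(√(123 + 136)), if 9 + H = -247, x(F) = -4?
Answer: -55/256 - 36*√259/37 ≈ -15.873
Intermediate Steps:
H = -256 (H = -9 - 247 = -256)
m(N, z) = (-7 + z)*(z + (-1 + N)²)
55/H + m(x(-1), -11)/(√(123 + 136)) = 55/(-256) + ((-11)² - 7*(-11) - 7*(-1 - 4)² - 11*(-1 - 4)²)/(√(123 + 136)) = 55*(-1/256) + (121 + 77 - 7*(-5)² - 11*(-5)²)/(√259) = -55/256 + (121 + 77 - 7*25 - 11*25)*(√259/259) = -55/256 + (121 + 77 - 175 - 275)*(√259/259) = -55/256 - 36*√259/37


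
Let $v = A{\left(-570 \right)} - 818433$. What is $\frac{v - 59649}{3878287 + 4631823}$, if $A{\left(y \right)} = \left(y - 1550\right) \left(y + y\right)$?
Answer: $\frac{769359}{4255055} \approx 0.18081$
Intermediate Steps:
$A{\left(y \right)} = 2 y \left(-1550 + y\right)$ ($A{\left(y \right)} = \left(-1550 + y\right) 2 y = 2 y \left(-1550 + y\right)$)
$v = 1598367$ ($v = 2 \left(-570\right) \left(-1550 - 570\right) - 818433 = 2 \left(-570\right) \left(-2120\right) - 818433 = 2416800 - 818433 = 1598367$)
$\frac{v - 59649}{3878287 + 4631823} = \frac{1598367 - 59649}{3878287 + 4631823} = \frac{1538718}{8510110} = 1538718 \cdot \frac{1}{8510110} = \frac{769359}{4255055}$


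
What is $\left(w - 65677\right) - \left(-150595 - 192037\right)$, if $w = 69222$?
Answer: $346177$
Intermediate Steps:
$\left(w - 65677\right) - \left(-150595 - 192037\right) = \left(69222 - 65677\right) - \left(-150595 - 192037\right) = 3545 - \left(-150595 - 192037\right) = 3545 - -342632 = 3545 + 342632 = 346177$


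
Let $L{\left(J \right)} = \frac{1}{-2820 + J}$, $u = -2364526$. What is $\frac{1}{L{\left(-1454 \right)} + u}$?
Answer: $- \frac{4274}{10105984125} \approx -4.2292 \cdot 10^{-7}$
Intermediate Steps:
$\frac{1}{L{\left(-1454 \right)} + u} = \frac{1}{\frac{1}{-2820 - 1454} - 2364526} = \frac{1}{\frac{1}{-4274} - 2364526} = \frac{1}{- \frac{1}{4274} - 2364526} = \frac{1}{- \frac{10105984125}{4274}} = - \frac{4274}{10105984125}$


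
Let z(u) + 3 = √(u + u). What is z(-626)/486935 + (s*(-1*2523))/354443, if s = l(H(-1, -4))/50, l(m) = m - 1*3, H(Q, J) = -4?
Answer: 1709318517/1725907022050 + 2*I*√313/486935 ≈ 0.00099039 + 7.2666e-5*I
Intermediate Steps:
l(m) = -3 + m (l(m) = m - 3 = -3 + m)
s = -7/50 (s = (-3 - 4)/50 = -7*1/50 = -7/50 ≈ -0.14000)
z(u) = -3 + √2*√u (z(u) = -3 + √(u + u) = -3 + √(2*u) = -3 + √2*√u)
z(-626)/486935 + (s*(-1*2523))/354443 = (-3 + √2*√(-626))/486935 - (-7)*2523/50/354443 = (-3 + √2*(I*√626))*(1/486935) - 7/50*(-2523)*(1/354443) = (-3 + 2*I*√313)*(1/486935) + (17661/50)*(1/354443) = (-3/486935 + 2*I*√313/486935) + 17661/17722150 = 1709318517/1725907022050 + 2*I*√313/486935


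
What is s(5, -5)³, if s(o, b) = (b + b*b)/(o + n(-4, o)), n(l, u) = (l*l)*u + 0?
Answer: 64/4913 ≈ 0.013027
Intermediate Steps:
n(l, u) = u*l² (n(l, u) = l²*u + 0 = u*l² + 0 = u*l²)
s(o, b) = (b + b²)/(17*o) (s(o, b) = (b + b*b)/(o + o*(-4)²) = (b + b²)/(o + o*16) = (b + b²)/(o + 16*o) = (b + b²)/((17*o)) = (b + b²)*(1/(17*o)) = (b + b²)/(17*o))
s(5, -5)³ = ((1/17)*(-5)*(1 - 5)/5)³ = ((1/17)*(-5)*(⅕)*(-4))³ = (4/17)³ = 64/4913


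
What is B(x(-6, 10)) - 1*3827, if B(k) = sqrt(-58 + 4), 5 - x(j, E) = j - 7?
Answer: -3827 + 3*I*sqrt(6) ≈ -3827.0 + 7.3485*I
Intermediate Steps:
x(j, E) = 12 - j (x(j, E) = 5 - (j - 7) = 5 - (-7 + j) = 5 + (7 - j) = 12 - j)
B(k) = 3*I*sqrt(6) (B(k) = sqrt(-54) = 3*I*sqrt(6))
B(x(-6, 10)) - 1*3827 = 3*I*sqrt(6) - 1*3827 = 3*I*sqrt(6) - 3827 = -3827 + 3*I*sqrt(6)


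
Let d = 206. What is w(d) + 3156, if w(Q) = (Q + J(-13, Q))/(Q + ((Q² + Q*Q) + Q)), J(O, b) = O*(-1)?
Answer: 89718841/28428 ≈ 3156.0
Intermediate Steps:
J(O, b) = -O
w(Q) = (13 + Q)/(2*Q + 2*Q²) (w(Q) = (Q - 1*(-13))/(Q + ((Q² + Q*Q) + Q)) = (Q + 13)/(Q + ((Q² + Q²) + Q)) = (13 + Q)/(Q + (2*Q² + Q)) = (13 + Q)/(Q + (Q + 2*Q²)) = (13 + Q)/(2*Q + 2*Q²))
w(d) + 3156 = (½)*(13 + 206)/(206*(1 + 206)) + 3156 = (½)*(1/206)*219/207 + 3156 = (½)*(1/206)*(1/207)*219 + 3156 = 73/28428 + 3156 = 89718841/28428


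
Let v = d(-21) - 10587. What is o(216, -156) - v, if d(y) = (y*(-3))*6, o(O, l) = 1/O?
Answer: 2205145/216 ≈ 10209.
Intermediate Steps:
d(y) = -18*y (d(y) = -3*y*6 = -18*y)
v = -10209 (v = -18*(-21) - 10587 = 378 - 10587 = -10209)
o(216, -156) - v = 1/216 - 1*(-10209) = 1/216 + 10209 = 2205145/216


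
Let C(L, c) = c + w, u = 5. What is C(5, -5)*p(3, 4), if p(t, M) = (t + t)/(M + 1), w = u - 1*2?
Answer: -12/5 ≈ -2.4000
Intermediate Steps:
w = 3 (w = 5 - 1*2 = 5 - 2 = 3)
p(t, M) = 2*t/(1 + M) (p(t, M) = (2*t)/(1 + M) = 2*t/(1 + M))
C(L, c) = 3 + c (C(L, c) = c + 3 = 3 + c)
C(5, -5)*p(3, 4) = (3 - 5)*(2*3/(1 + 4)) = -4*3/5 = -2*6/5 = -12/5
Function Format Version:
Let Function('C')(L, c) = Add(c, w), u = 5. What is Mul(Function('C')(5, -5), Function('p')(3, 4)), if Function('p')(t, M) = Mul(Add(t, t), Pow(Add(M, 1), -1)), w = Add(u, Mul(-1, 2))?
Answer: Rational(-12, 5) ≈ -2.4000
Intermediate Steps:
w = 3 (w = Add(5, Mul(-1, 2)) = Add(5, -2) = 3)
Function('p')(t, M) = Mul(2, t, Pow(Add(1, M), -1)) (Function('p')(t, M) = Mul(Mul(2, t), Pow(Add(1, M), -1)) = Mul(2, t, Pow(Add(1, M), -1)))
Function('C')(L, c) = Add(3, c) (Function('C')(L, c) = Add(c, 3) = Add(3, c))
Mul(Function('C')(5, -5), Function('p')(3, 4)) = Mul(Add(3, -5), Mul(2, 3, Pow(Add(1, 4), -1))) = Mul(-2, Mul(2, 3, Pow(5, -1))) = Mul(-2, Mul(2, 3, Rational(1, 5))) = Mul(-2, Rational(6, 5)) = Rational(-12, 5)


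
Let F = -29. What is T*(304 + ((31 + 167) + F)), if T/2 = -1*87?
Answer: -82302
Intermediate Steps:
T = -174 (T = 2*(-1*87) = 2*(-87) = -174)
T*(304 + ((31 + 167) + F)) = -174*(304 + ((31 + 167) - 29)) = -174*(304 + (198 - 29)) = -174*(304 + 169) = -174*473 = -82302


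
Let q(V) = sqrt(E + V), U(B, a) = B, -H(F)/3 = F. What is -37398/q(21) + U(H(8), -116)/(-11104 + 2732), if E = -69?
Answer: 6/2093 + 6233*I*sqrt(3)/2 ≈ 0.0028667 + 5397.9*I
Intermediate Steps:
H(F) = -3*F
q(V) = sqrt(-69 + V)
-37398/q(21) + U(H(8), -116)/(-11104 + 2732) = -37398/sqrt(-69 + 21) + (-3*8)/(-11104 + 2732) = -37398*(-I*sqrt(3)/12) - 24/(-8372) = -37398*(-I*sqrt(3)/12) - 24*(-1/8372) = -(-6233)*I*sqrt(3)/2 + 6/2093 = 6233*I*sqrt(3)/2 + 6/2093 = 6/2093 + 6233*I*sqrt(3)/2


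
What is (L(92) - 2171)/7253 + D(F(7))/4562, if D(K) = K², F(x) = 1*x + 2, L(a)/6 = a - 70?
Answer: -8714425/33088186 ≈ -0.26337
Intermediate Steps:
L(a) = -420 + 6*a (L(a) = 6*(a - 70) = 6*(-70 + a) = -420 + 6*a)
F(x) = 2 + x (F(x) = x + 2 = 2 + x)
(L(92) - 2171)/7253 + D(F(7))/4562 = ((-420 + 6*92) - 2171)/7253 + (2 + 7)²/4562 = ((-420 + 552) - 2171)*(1/7253) + 9²*(1/4562) = (132 - 2171)*(1/7253) + 81*(1/4562) = -2039*1/7253 + 81/4562 = -2039/7253 + 81/4562 = -8714425/33088186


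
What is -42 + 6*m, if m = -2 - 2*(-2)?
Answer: -30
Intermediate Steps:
m = 2 (m = -2 + 4 = 2)
-42 + 6*m = -42 + 6*2 = -42 + 12 = -30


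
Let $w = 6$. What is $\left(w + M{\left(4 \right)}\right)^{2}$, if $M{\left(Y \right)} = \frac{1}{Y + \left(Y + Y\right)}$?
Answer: $\frac{5329}{144} \approx 37.007$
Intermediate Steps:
$M{\left(Y \right)} = \frac{1}{3 Y}$ ($M{\left(Y \right)} = \frac{1}{Y + 2 Y} = \frac{1}{3 Y}$)
$\left(w + M{\left(4 \right)}\right)^{2} = \left(6 + \frac{1}{3 \cdot 4}\right)^{2} = \left(6 + \frac{1}{3} \cdot \frac{1}{4}\right)^{2} = \left(6 + \frac{1}{12}\right)^{2} = \left(\frac{73}{12}\right)^{2} = \frac{5329}{144}$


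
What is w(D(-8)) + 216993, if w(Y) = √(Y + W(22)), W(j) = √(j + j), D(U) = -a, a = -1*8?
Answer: 216993 + √(8 + 2*√11) ≈ 2.1700e+5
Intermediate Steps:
a = -8
D(U) = 8 (D(U) = -1*(-8) = 8)
W(j) = √2*√j (W(j) = √(2*j) = √2*√j)
w(Y) = √(Y + 2*√11) (w(Y) = √(Y + √2*√22) = √(Y + 2*√11))
w(D(-8)) + 216993 = √(8 + 2*√11) + 216993 = 216993 + √(8 + 2*√11)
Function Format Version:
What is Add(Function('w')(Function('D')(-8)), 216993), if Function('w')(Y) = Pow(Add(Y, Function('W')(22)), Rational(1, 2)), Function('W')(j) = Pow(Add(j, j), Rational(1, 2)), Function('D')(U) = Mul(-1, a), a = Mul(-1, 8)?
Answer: Add(216993, Pow(Add(8, Mul(2, Pow(11, Rational(1, 2)))), Rational(1, 2))) ≈ 2.1700e+5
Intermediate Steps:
a = -8
Function('D')(U) = 8 (Function('D')(U) = Mul(-1, -8) = 8)
Function('W')(j) = Mul(Pow(2, Rational(1, 2)), Pow(j, Rational(1, 2))) (Function('W')(j) = Pow(Mul(2, j), Rational(1, 2)) = Mul(Pow(2, Rational(1, 2)), Pow(j, Rational(1, 2))))
Function('w')(Y) = Pow(Add(Y, Mul(2, Pow(11, Rational(1, 2)))), Rational(1, 2)) (Function('w')(Y) = Pow(Add(Y, Mul(Pow(2, Rational(1, 2)), Pow(22, Rational(1, 2)))), Rational(1, 2)) = Pow(Add(Y, Mul(2, Pow(11, Rational(1, 2)))), Rational(1, 2)))
Add(Function('w')(Function('D')(-8)), 216993) = Add(Pow(Add(8, Mul(2, Pow(11, Rational(1, 2)))), Rational(1, 2)), 216993) = Add(216993, Pow(Add(8, Mul(2, Pow(11, Rational(1, 2)))), Rational(1, 2)))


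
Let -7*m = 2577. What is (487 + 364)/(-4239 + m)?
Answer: -5957/32250 ≈ -0.18471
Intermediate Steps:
m = -2577/7 (m = -1/7*2577 = -2577/7 ≈ -368.14)
(487 + 364)/(-4239 + m) = (487 + 364)/(-4239 - 2577/7) = 851/(-32250/7) = 851*(-7/32250) = -5957/32250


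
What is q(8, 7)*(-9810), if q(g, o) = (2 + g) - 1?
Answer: -88290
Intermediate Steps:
q(g, o) = 1 + g
q(8, 7)*(-9810) = (1 + 8)*(-9810) = 9*(-9810) = -88290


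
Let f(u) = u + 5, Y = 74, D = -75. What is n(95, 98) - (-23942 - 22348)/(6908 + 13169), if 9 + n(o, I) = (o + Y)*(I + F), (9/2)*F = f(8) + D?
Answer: 2570694227/180693 ≈ 14227.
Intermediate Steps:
f(u) = 5 + u
F = -124/9 (F = 2*((5 + 8) - 75)/9 = 2*(13 - 75)/9 = (2/9)*(-62) = -124/9 ≈ -13.778)
n(o, I) = -9 + (74 + o)*(-124/9 + I) (n(o, I) = -9 + (o + 74)*(I - 124/9) = -9 + (74 + o)*(-124/9 + I))
n(95, 98) - (-23942 - 22348)/(6908 + 13169) = (-9257/9 + 74*98 - 124/9*95 + 98*95) - (-23942 - 22348)/(6908 + 13169) = (-9257/9 + 7252 - 11780/9 + 9310) - (-46290)/20077 = 128021/9 - (-46290)/20077 = 128021/9 - 1*(-46290/20077) = 128021/9 + 46290/20077 = 2570694227/180693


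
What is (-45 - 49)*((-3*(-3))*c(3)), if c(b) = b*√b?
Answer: -2538*√3 ≈ -4395.9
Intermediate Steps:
c(b) = b^(3/2)
(-45 - 49)*((-3*(-3))*c(3)) = (-45 - 49)*((-3*(-3))*3^(3/2)) = -846*3*√3 = -2538*√3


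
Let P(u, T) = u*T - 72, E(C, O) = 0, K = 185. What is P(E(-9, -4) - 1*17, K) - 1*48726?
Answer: -51943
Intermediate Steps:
P(u, T) = -72 + T*u (P(u, T) = T*u - 72 = -72 + T*u)
P(E(-9, -4) - 1*17, K) - 1*48726 = (-72 + 185*(0 - 1*17)) - 1*48726 = (-72 + 185*(0 - 17)) - 48726 = (-72 + 185*(-17)) - 48726 = (-72 - 3145) - 48726 = -3217 - 48726 = -51943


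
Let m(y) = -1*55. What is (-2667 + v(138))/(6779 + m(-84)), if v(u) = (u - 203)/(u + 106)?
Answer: -650813/1640656 ≈ -0.39668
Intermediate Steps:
v(u) = (-203 + u)/(106 + u)
m(y) = -55
(-2667 + v(138))/(6779 + m(-84)) = (-2667 + (-203 + 138)/(106 + 138))/(6779 - 55) = (-2667 - 65/244)/6724 = (-2667 + (1/244)*(-65))*(1/6724) = (-2667 - 65/244)*(1/6724) = -650813/244*1/6724 = -650813/1640656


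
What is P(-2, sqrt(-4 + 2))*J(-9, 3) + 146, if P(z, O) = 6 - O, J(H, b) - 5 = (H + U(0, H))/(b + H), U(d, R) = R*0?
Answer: 185 - 13*I*sqrt(2)/2 ≈ 185.0 - 9.1924*I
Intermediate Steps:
U(d, R) = 0
J(H, b) = 5 + H/(H + b) (J(H, b) = 5 + (H + 0)/(b + H) = 5 + H/(H + b))
P(-2, sqrt(-4 + 2))*J(-9, 3) + 146 = (6 - sqrt(-4 + 2))*((5*3 + 6*(-9))/(-9 + 3)) + 146 = (6 - sqrt(-2))*((15 - 54)/(-6)) + 146 = (6 - I*sqrt(2))*(-1/6*(-39)) + 146 = (6 - I*sqrt(2))*(13/2) + 146 = (39 - 13*I*sqrt(2)/2) + 146 = 185 - 13*I*sqrt(2)/2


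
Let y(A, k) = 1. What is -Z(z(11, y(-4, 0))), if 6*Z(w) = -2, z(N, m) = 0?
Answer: ⅓ ≈ 0.33333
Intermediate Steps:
Z(w) = -⅓ (Z(w) = (⅙)*(-2) = -⅓)
-Z(z(11, y(-4, 0))) = -1*(-⅓) = ⅓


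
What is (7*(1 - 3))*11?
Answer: -154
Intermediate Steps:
(7*(1 - 3))*11 = (7*(-2))*11 = -14*11 = -154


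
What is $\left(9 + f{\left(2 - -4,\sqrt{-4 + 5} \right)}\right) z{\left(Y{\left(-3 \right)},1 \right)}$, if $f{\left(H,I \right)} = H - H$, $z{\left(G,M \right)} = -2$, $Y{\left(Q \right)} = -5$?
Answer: $-18$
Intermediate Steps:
$f{\left(H,I \right)} = 0$
$\left(9 + f{\left(2 - -4,\sqrt{-4 + 5} \right)}\right) z{\left(Y{\left(-3 \right)},1 \right)} = \left(9 + 0\right) \left(-2\right) = 9 \left(-2\right) = -18$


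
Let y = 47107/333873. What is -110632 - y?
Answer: -36937084843/333873 ≈ -1.1063e+5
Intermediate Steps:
y = 47107/333873 (y = 47107*(1/333873) = 47107/333873 ≈ 0.14109)
-110632 - y = -110632 - 1*47107/333873 = -110632 - 47107/333873 = -36937084843/333873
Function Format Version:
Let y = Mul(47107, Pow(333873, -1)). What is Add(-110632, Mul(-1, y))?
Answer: Rational(-36937084843, 333873) ≈ -1.1063e+5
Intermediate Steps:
y = Rational(47107, 333873) (y = Mul(47107, Rational(1, 333873)) = Rational(47107, 333873) ≈ 0.14109)
Add(-110632, Mul(-1, y)) = Add(-110632, Mul(-1, Rational(47107, 333873))) = Add(-110632, Rational(-47107, 333873)) = Rational(-36937084843, 333873)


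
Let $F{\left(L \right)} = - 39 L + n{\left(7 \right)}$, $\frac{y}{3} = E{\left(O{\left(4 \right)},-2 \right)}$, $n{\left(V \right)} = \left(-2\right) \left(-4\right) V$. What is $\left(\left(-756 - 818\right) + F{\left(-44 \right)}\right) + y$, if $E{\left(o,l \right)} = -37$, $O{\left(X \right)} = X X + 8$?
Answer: $87$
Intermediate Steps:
$n{\left(V \right)} = 8 V$
$O{\left(X \right)} = 8 + X^{2}$ ($O{\left(X \right)} = X^{2} + 8 = 8 + X^{2}$)
$y = -111$ ($y = 3 \left(-37\right) = -111$)
$F{\left(L \right)} = 56 - 39 L$ ($F{\left(L \right)} = - 39 L + 8 \cdot 7 = - 39 L + 56 = 56 - 39 L$)
$\left(\left(-756 - 818\right) + F{\left(-44 \right)}\right) + y = \left(\left(-756 - 818\right) + \left(56 - -1716\right)\right) - 111 = \left(-1574 + \left(56 + 1716\right)\right) - 111 = \left(-1574 + 1772\right) - 111 = 198 - 111 = 87$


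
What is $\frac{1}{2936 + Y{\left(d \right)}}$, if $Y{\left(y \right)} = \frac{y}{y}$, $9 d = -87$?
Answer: $\frac{1}{2937} \approx 0.00034048$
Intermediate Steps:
$d = - \frac{29}{3}$ ($d = \frac{1}{9} \left(-87\right) = - \frac{29}{3} \approx -9.6667$)
$Y{\left(y \right)} = 1$
$\frac{1}{2936 + Y{\left(d \right)}} = \frac{1}{2936 + 1} = \frac{1}{2937}$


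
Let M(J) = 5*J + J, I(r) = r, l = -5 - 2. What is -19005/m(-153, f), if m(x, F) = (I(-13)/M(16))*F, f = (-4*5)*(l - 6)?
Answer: 91224/169 ≈ 539.79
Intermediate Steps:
l = -7
f = 260 (f = (-4*5)*(-7 - 6) = -20*(-13) = 260)
M(J) = 6*J
m(x, F) = -13*F/96 (m(x, F) = (-13/(6*16))*F = (-13/96)*F = (-13*1/96)*F = -13*F/96)
-19005/m(-153, f) = -19005/((-13/96*260)) = -19005/(-845/24) = -19005*(-24/845) = 91224/169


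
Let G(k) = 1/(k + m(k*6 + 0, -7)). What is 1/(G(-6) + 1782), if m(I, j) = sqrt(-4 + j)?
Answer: 83748/149228245 + I*sqrt(11)/149228245 ≈ 0.00056121 + 2.2225e-8*I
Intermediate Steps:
G(k) = 1/(k + I*sqrt(11)) (G(k) = 1/(k + sqrt(-4 - 7)) = 1/(k + sqrt(-11)) = 1/(k + I*sqrt(11)))
1/(G(-6) + 1782) = 1/(1/(-6 + I*sqrt(11)) + 1782) = 1/(1782 + 1/(-6 + I*sqrt(11)))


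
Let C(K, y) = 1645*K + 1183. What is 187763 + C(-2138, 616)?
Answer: -3328064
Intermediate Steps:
C(K, y) = 1183 + 1645*K
187763 + C(-2138, 616) = 187763 + (1183 + 1645*(-2138)) = 187763 + (1183 - 3517010) = 187763 - 3515827 = -3328064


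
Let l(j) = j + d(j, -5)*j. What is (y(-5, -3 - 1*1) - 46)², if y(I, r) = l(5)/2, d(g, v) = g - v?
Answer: 1369/4 ≈ 342.25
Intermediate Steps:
l(j) = j + j*(5 + j) (l(j) = j + (j - 1*(-5))*j = j + (j + 5)*j = j + (5 + j)*j = j + j*(5 + j))
y(I, r) = 55/2 (y(I, r) = (5*(6 + 5))/2 = (5*11)*(½) = 55*(½) = 55/2)
(y(-5, -3 - 1*1) - 46)² = (55/2 - 46)² = (-37/2)² = 1369/4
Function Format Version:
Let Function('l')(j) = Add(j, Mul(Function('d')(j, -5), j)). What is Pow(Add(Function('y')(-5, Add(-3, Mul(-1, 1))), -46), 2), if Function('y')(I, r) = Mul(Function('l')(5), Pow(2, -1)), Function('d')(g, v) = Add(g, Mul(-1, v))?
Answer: Rational(1369, 4) ≈ 342.25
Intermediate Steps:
Function('l')(j) = Add(j, Mul(j, Add(5, j))) (Function('l')(j) = Add(j, Mul(Add(j, Mul(-1, -5)), j)) = Add(j, Mul(Add(j, 5), j)) = Add(j, Mul(Add(5, j), j)) = Add(j, Mul(j, Add(5, j))))
Function('y')(I, r) = Rational(55, 2) (Function('y')(I, r) = Mul(Mul(5, Add(6, 5)), Pow(2, -1)) = Mul(Mul(5, 11), Rational(1, 2)) = Mul(55, Rational(1, 2)) = Rational(55, 2))
Pow(Add(Function('y')(-5, Add(-3, Mul(-1, 1))), -46), 2) = Pow(Add(Rational(55, 2), -46), 2) = Pow(Rational(-37, 2), 2) = Rational(1369, 4)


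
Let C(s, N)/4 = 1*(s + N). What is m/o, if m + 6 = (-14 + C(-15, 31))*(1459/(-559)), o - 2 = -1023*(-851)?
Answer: -76304/486651425 ≈ -0.00015679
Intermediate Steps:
o = 870575 (o = 2 - 1023*(-851) = 2 + 870573 = 870575)
C(s, N) = 4*N + 4*s (C(s, N) = 4*(1*(s + N)) = 4*(1*(N + s)) = 4*(N + s) = 4*N + 4*s)
m = -76304/559 (m = -6 + (-14 + (4*31 + 4*(-15)))*(1459/(-559)) = -6 + (-14 + (124 - 60))*(1459*(-1/559)) = -6 + (-14 + 64)*(-1459/559) = -6 + 50*(-1459/559) = -6 - 72950/559 = -76304/559 ≈ -136.50)
m/o = -76304/559/870575 = -76304/559*1/870575 = -76304/486651425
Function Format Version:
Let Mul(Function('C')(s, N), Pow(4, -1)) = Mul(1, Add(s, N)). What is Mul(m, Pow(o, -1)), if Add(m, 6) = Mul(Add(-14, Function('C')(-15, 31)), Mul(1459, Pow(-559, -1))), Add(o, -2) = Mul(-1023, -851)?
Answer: Rational(-76304, 486651425) ≈ -0.00015679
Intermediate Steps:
o = 870575 (o = Add(2, Mul(-1023, -851)) = Add(2, 870573) = 870575)
Function('C')(s, N) = Add(Mul(4, N), Mul(4, s)) (Function('C')(s, N) = Mul(4, Mul(1, Add(s, N))) = Mul(4, Mul(1, Add(N, s))) = Mul(4, Add(N, s)) = Add(Mul(4, N), Mul(4, s)))
m = Rational(-76304, 559) (m = Add(-6, Mul(Add(-14, Add(Mul(4, 31), Mul(4, -15))), Mul(1459, Pow(-559, -1)))) = Add(-6, Mul(Add(-14, Add(124, -60)), Mul(1459, Rational(-1, 559)))) = Add(-6, Mul(Add(-14, 64), Rational(-1459, 559))) = Add(-6, Mul(50, Rational(-1459, 559))) = Add(-6, Rational(-72950, 559)) = Rational(-76304, 559) ≈ -136.50)
Mul(m, Pow(o, -1)) = Mul(Rational(-76304, 559), Pow(870575, -1)) = Mul(Rational(-76304, 559), Rational(1, 870575)) = Rational(-76304, 486651425)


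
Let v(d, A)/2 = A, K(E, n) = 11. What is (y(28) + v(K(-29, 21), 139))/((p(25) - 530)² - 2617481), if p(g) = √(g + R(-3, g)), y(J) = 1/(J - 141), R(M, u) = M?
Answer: -73398327867/616921606264753 + 33297780*√22/616921606264753 ≈ -0.00011872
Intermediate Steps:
y(J) = 1/(-141 + J)
p(g) = √(-3 + g) (p(g) = √(g - 3) = √(-3 + g))
v(d, A) = 2*A
(y(28) + v(K(-29, 21), 139))/((p(25) - 530)² - 2617481) = (1/(-141 + 28) + 2*139)/((√(-3 + 25) - 530)² - 2617481) = (1/(-113) + 278)/((√22 - 530)² - 2617481) = (-1/113 + 278)/((-530 + √22)² - 2617481) = 31413/(113*(-2617481 + (-530 + √22)²))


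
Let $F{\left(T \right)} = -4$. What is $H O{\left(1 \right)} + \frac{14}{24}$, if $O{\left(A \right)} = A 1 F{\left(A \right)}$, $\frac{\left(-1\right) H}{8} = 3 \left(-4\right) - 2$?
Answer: $- \frac{5369}{12} \approx -447.42$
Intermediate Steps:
$H = 112$ ($H = - 8 \left(3 \left(-4\right) - 2\right) = - 8 \left(-12 - 2\right) = \left(-8\right) \left(-14\right) = 112$)
$O{\left(A \right)} = - 4 A$ ($O{\left(A \right)} = A 1 \left(-4\right) = A \left(-4\right) = - 4 A$)
$H O{\left(1 \right)} + \frac{14}{24} = 112 \left(\left(-4\right) 1\right) + \frac{14}{24} = 112 \left(-4\right) + 14 \cdot \frac{1}{24} = -448 + \frac{7}{12} = - \frac{5369}{12}$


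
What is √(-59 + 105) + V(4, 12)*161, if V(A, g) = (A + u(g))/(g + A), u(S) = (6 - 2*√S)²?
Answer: 1771/2 + √46 - 483*√3 ≈ 55.702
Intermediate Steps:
V(A, g) = (A + 4*(-3 + √g)²)/(A + g) (V(A, g) = (A + 4*(-3 + √g)²)/(g + A) = (A + 4*(-3 + √g)²)/(A + g))
√(-59 + 105) + V(4, 12)*161 = √(-59 + 105) + ((4 + 4*(-3 + √12)²)/(4 + 12))*161 = √46 + ((4 + 4*(-3 + 2*√3)²)/16)*161 = √46 + (¼ + (-3 + 2*√3)²/4)*161 = √46 + (161/4 + 161*(-3 + 2*√3)²/4) = 161/4 + √46 + 161*(-3 + 2*√3)²/4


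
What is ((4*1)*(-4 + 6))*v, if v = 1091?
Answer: 8728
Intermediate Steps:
((4*1)*(-4 + 6))*v = ((4*1)*(-4 + 6))*1091 = (4*2)*1091 = 8*1091 = 8728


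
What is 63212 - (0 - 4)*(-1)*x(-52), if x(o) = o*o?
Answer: 52396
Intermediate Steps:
x(o) = o²
63212 - (0 - 4)*(-1)*x(-52) = 63212 - (0 - 4)*(-1)*(-52)² = 63212 - (-4*(-1))*2704 = 63212 - 4*2704 = 63212 - 1*10816 = 63212 - 10816 = 52396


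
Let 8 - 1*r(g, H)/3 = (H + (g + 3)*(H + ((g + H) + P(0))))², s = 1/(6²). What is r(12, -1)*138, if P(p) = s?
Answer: -73915031/8 ≈ -9.2394e+6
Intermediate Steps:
s = 1/36 ≈ 0.027778
P(p) = 1/36
r(g, H) = 24 - 3*(H + (3 + g)*(1/36 + g + 2*H))² (r(g, H) = 24 - 3*(H + (g + 3)*(H + ((g + H) + 1/36)))² = 24 - 3*(H + (3 + g)*(H + ((H + g) + 1/36)))² = 24 - 3*(H + (3 + g)*(H + (1/36 + H + g)))² = 24 - 3*(H + (3 + g)*(1/36 + g + 2*H))²)
r(12, -1)*138 = (24 - (3 + 36*12² + 109*12 + 252*(-1) + 72*(-1)*12)²/432)*138 = (24 - (3 + 36*144 + 1308 - 252 - 864)²/432)*138 = (24 - (3 + 5184 + 1308 - 252 - 864)²/432)*138 = (24 - 1/432*5379²)*138 = (24 - 1/432*28933641)*138 = (24 - 3214849/48)*138 = -3213697/48*138 = -73915031/8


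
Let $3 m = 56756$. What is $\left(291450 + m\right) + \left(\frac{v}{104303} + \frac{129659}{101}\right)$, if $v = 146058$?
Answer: $\frac{9849447784523}{31603809} \approx 3.1165 \cdot 10^{5}$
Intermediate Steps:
$m = \frac{56756}{3}$ ($m = \frac{1}{3} \cdot 56756 = \frac{56756}{3} \approx 18919.0$)
$\left(291450 + m\right) + \left(\frac{v}{104303} + \frac{129659}{101}\right) = \left(291450 + \frac{56756}{3}\right) + \left(\frac{146058}{104303} + \frac{129659}{101}\right) = \frac{931106}{3} + \left(146058 \cdot \frac{1}{104303} + 129659 \cdot \frac{1}{101}\right) = \frac{931106}{3} + \left(\frac{146058}{104303} + \frac{129659}{101}\right) = \frac{931106}{3} + \frac{13538574535}{10534603} = \frac{9849447784523}{31603809}$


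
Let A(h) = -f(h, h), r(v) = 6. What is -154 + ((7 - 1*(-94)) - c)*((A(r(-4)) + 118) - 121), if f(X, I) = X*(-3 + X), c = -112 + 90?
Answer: -2737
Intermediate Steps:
c = -22
A(h) = -h*(-3 + h)
-154 + ((7 - 1*(-94)) - c)*((A(r(-4)) + 118) - 121) = -154 + ((7 - 1*(-94)) - 1*(-22))*((6*(3 - 1*6) + 118) - 121) = -154 + ((7 + 94) + 22)*((6*(3 - 6) + 118) - 121) = -154 + (101 + 22)*((6*(-3) + 118) - 121) = -154 + 123*((-18 + 118) - 121) = -154 + 123*(100 - 121) = -154 + 123*(-21) = -154 - 2583 = -2737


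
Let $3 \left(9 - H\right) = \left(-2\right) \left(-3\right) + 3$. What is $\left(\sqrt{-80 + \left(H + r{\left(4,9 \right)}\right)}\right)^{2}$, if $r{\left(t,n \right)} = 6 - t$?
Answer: $-72$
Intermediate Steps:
$H = 6$ ($H = 9 - \frac{\left(-2\right) \left(-3\right) + 3}{3} = 9 - \frac{6 + 3}{3} = 9 - 3 = 6$)
$\left(\sqrt{-80 + \left(H + r{\left(4,9 \right)}\right)}\right)^{2} = \left(\sqrt{-80 + \left(6 + \left(6 - 4\right)\right)}\right)^{2} = \left(\sqrt{-80 + \left(6 + 2\right)}\right)^{2} = \left(\sqrt{-80 + 8}\right)^{2} = \left(\sqrt{-72}\right)^{2} = \left(6 i \sqrt{2}\right)^{2} = -72$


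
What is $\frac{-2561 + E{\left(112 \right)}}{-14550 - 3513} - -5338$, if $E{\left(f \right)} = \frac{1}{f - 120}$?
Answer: $\frac{771382841}{144504} \approx 5338.1$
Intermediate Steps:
$E{\left(f \right)} = \frac{1}{-120 + f}$
$\frac{-2561 + E{\left(112 \right)}}{-14550 - 3513} - -5338 = \frac{-2561 + \frac{1}{-120 + 112}}{-14550 - 3513} - -5338 = \frac{-2561 + \frac{1}{-8}}{-18063} + 5338 = \left(-2561 - \frac{1}{8}\right) \left(- \frac{1}{18063}\right) + 5338 = \left(- \frac{20489}{8}\right) \left(- \frac{1}{18063}\right) + 5338 = \frac{20489}{144504} + 5338 = \frac{771382841}{144504}$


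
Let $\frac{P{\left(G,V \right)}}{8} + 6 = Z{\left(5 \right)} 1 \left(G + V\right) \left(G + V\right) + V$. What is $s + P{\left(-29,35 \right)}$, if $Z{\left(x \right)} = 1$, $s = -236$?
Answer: $284$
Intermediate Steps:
$P{\left(G,V \right)} = -48 + 8 V + 8 \left(G + V\right)^{2}$ ($P{\left(G,V \right)} = -48 + 8 \left(1 \cdot 1 \left(G + V\right) \left(G + V\right) + V\right) = -48 + 8 \left(1 \left(G + V\right)^{2} + V\right) = -48 + 8 \left(\left(G + V\right)^{2} + V\right) = -48 + 8 \left(V + \left(G + V\right)^{2}\right) = -48 + \left(8 V + 8 \left(G + V\right)^{2}\right) = -48 + 8 V + 8 \left(G + V\right)^{2}$)
$s + P{\left(-29,35 \right)} = -236 + \left(-48 + 8 \cdot 35 + 8 \left(-29 + 35\right)^{2}\right) = -236 + \left(-48 + 280 + 8 \cdot 6^{2}\right) = -236 + \left(-48 + 280 + 8 \cdot 36\right) = -236 + \left(-48 + 280 + 288\right) = -236 + 520 = 284$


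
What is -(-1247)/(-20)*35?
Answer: -8729/4 ≈ -2182.3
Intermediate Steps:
-(-1247)/(-20)*35 = -(-1247)*(-1)/20*35 = -43*29/20*35 = -1247/20*35 = -8729/4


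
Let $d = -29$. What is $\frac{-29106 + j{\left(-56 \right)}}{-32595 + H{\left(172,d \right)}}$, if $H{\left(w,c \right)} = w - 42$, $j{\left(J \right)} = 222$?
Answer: $\frac{28884}{32465} \approx 0.8897$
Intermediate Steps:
$H{\left(w,c \right)} = -42 + w$
$\frac{-29106 + j{\left(-56 \right)}}{-32595 + H{\left(172,d \right)}} = \frac{-29106 + 222}{-32595 + \left(-42 + 172\right)} = - \frac{28884}{-32595 + 130} = - \frac{28884}{-32465} = \left(-28884\right) \left(- \frac{1}{32465}\right) = \frac{28884}{32465}$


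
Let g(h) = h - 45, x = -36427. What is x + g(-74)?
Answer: -36546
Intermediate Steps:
g(h) = -45 + h
x + g(-74) = -36427 + (-45 - 74) = -36427 - 119 = -36546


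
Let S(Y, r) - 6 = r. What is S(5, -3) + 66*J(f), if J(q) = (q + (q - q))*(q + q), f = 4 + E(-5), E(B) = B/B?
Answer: 3303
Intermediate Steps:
E(B) = 1
S(Y, r) = 6 + r
f = 5 (f = 4 + 1 = 5)
J(q) = 2*q² (J(q) = (q + 0)*(2*q) = q*(2*q) = 2*q²)
S(5, -3) + 66*J(f) = (6 - 3) + 66*(2*5²) = 3 + 66*(2*25) = 3 + 66*50 = 3 + 3300 = 3303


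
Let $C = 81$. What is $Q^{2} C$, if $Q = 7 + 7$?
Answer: $15876$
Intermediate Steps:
$Q = 14$
$Q^{2} C = 14^{2} \cdot 81 = 196 \cdot 81 = 15876$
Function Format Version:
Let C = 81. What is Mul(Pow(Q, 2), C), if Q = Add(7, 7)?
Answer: 15876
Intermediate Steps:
Q = 14
Mul(Pow(Q, 2), C) = Mul(Pow(14, 2), 81) = Mul(196, 81) = 15876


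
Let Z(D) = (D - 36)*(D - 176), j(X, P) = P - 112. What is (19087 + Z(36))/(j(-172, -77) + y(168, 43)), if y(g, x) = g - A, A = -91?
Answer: 19087/70 ≈ 272.67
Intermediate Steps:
j(X, P) = -112 + P
y(g, x) = 91 + g (y(g, x) = g - 1*(-91) = g + 91 = 91 + g)
Z(D) = (-176 + D)*(-36 + D) (Z(D) = (-36 + D)*(-176 + D) = (-176 + D)*(-36 + D))
(19087 + Z(36))/(j(-172, -77) + y(168, 43)) = (19087 + (6336 + 36² - 212*36))/((-112 - 77) + (91 + 168)) = (19087 + (6336 + 1296 - 7632))/(-189 + 259) = (19087 + 0)/70 = 19087*(1/70) = 19087/70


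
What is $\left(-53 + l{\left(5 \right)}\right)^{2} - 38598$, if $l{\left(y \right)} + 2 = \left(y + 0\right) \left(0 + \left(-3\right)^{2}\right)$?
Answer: $-38498$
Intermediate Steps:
$l{\left(y \right)} = -2 + 9 y$ ($l{\left(y \right)} = -2 + \left(y + 0\right) \left(0 + \left(-3\right)^{2}\right) = -2 + y \left(0 + 9\right) = -2 + y 9 = -2 + 9 y$)
$\left(-53 + l{\left(5 \right)}\right)^{2} - 38598 = \left(-53 + \left(-2 + 9 \cdot 5\right)\right)^{2} - 38598 = \left(-53 + \left(-2 + 45\right)\right)^{2} - 38598 = \left(-53 + 43\right)^{2} - 38598 = \left(-10\right)^{2} - 38598 = 100 - 38598 = -38498$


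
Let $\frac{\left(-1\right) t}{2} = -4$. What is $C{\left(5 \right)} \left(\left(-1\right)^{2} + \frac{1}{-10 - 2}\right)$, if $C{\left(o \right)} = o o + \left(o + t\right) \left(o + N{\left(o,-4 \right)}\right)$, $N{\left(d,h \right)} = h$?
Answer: $\frac{209}{6} \approx 34.833$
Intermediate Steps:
$t = 8$ ($t = \left(-2\right) \left(-4\right) = 8$)
$C{\left(o \right)} = o^{2} + \left(-4 + o\right) \left(8 + o\right)$ ($C{\left(o \right)} = o o + \left(o + 8\right) \left(o - 4\right) = o^{2} + \left(8 + o\right) \left(-4 + o\right) = o^{2} + \left(-4 + o\right) \left(8 + o\right)$)
$C{\left(5 \right)} \left(\left(-1\right)^{2} + \frac{1}{-10 - 2}\right) = \left(-32 + 2 \cdot 5^{2} + 4 \cdot 5\right) \left(\left(-1\right)^{2} + \frac{1}{-10 - 2}\right) = \left(-32 + 2 \cdot 25 + 20\right) \left(1 + \frac{1}{-12}\right) = \left(-32 + 50 + 20\right) \left(1 - \frac{1}{12}\right) = 38 \cdot \frac{11}{12} = \frac{209}{6}$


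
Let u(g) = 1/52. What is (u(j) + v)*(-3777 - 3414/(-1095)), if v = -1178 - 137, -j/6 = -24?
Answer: 7245370461/1460 ≈ 4.9626e+6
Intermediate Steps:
j = 144 (j = -6*(-24) = 144)
u(g) = 1/52
v = -1315
(u(j) + v)*(-3777 - 3414/(-1095)) = (1/52 - 1315)*(-3777 - 3414/(-1095)) = -68379*(-3777 - 3414*(-1/1095))/52 = -68379*(-3777 + 1138/365)/52 = -68379/52*(-1377467/365) = 7245370461/1460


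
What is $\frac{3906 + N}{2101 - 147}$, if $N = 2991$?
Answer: $\frac{6897}{1954} \approx 3.5297$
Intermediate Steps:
$\frac{3906 + N}{2101 - 147} = \frac{3906 + 2991}{2101 - 147} = \frac{6897}{1954}$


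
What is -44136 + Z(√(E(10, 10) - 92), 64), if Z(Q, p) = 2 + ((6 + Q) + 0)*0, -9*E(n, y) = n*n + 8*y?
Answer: -44134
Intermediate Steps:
E(n, y) = -8*y/9 - n²/9 (E(n, y) = -(n*n + 8*y)/9 = -(n² + 8*y)/9 = -8*y/9 - n²/9)
Z(Q, p) = 2 (Z(Q, p) = 2 + (6 + Q)*0 = 2 + 0 = 2)
-44136 + Z(√(E(10, 10) - 92), 64) = -44136 + 2 = -44134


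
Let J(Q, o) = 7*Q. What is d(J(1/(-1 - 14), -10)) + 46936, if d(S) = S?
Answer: 704033/15 ≈ 46936.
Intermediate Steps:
d(J(1/(-1 - 14), -10)) + 46936 = 7/(-1 - 14) + 46936 = 7/(-15) + 46936 = 7*(-1/15) + 46936 = -7/15 + 46936 = 704033/15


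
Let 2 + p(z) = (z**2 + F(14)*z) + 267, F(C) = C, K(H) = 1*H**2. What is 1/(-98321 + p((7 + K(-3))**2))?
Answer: -1/28936 ≈ -3.4559e-5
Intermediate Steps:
K(H) = H**2
p(z) = 265 + z**2 + 14*z (p(z) = -2 + ((z**2 + 14*z) + 267) = -2 + (267 + z**2 + 14*z) = 265 + z**2 + 14*z)
1/(-98321 + p((7 + K(-3))**2)) = 1/(-98321 + (265 + ((7 + (-3)**2)**2)**2 + 14*(7 + (-3)**2)**2)) = 1/(-98321 + (265 + ((7 + 9)**2)**2 + 14*(7 + 9)**2)) = 1/(-98321 + (265 + (16**2)**2 + 14*16**2)) = 1/(-98321 + (265 + 256**2 + 14*256)) = 1/(-98321 + (265 + 65536 + 3584)) = 1/(-98321 + 69385) = 1/(-28936) = -1/28936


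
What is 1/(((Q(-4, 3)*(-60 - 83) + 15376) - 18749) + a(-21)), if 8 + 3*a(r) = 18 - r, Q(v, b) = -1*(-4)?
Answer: -3/11804 ≈ -0.00025415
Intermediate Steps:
Q(v, b) = 4
a(r) = 10/3 - r/3 (a(r) = -8/3 + (18 - r)/3 = -8/3 + (6 - r/3) = 10/3 - r/3)
1/(((Q(-4, 3)*(-60 - 83) + 15376) - 18749) + a(-21)) = 1/(((4*(-60 - 83) + 15376) - 18749) + (10/3 - ⅓*(-21))) = 1/(((4*(-143) + 15376) - 18749) + (10/3 + 7)) = 1/(((-572 + 15376) - 18749) + 31/3) = 1/((14804 - 18749) + 31/3) = 1/(-3945 + 31/3) = 1/(-11804/3) = -3/11804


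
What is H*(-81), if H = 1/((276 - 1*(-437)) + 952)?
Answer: -9/185 ≈ -0.048649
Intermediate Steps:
H = 1/1665 (H = 1/((276 + 437) + 952) = 1/(713 + 952) = 1/1665 ≈ 0.00060060)
H*(-81) = (1/1665)*(-81) = -9/185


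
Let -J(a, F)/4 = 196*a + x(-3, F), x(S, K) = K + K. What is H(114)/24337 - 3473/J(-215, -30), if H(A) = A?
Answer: -65279201/4108085600 ≈ -0.015890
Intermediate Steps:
x(S, K) = 2*K
J(a, F) = -784*a - 8*F (J(a, F) = -4*(196*a + 2*F) = -4*(2*F + 196*a) = -784*a - 8*F)
H(114)/24337 - 3473/J(-215, -30) = 114/24337 - 3473/(-784*(-215) - 8*(-30)) = 114*(1/24337) - 3473/(168560 + 240) = 114/24337 - 3473/168800 = -65279201/4108085600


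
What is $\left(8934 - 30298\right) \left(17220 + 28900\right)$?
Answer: $-985307680$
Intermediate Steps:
$\left(8934 - 30298\right) \left(17220 + 28900\right) = \left(-21364\right) 46120 = -985307680$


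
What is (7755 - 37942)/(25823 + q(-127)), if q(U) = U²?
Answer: -30187/41952 ≈ -0.71956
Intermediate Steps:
(7755 - 37942)/(25823 + q(-127)) = (7755 - 37942)/(25823 + (-127)²) = -30187/(25823 + 16129) = -30187/41952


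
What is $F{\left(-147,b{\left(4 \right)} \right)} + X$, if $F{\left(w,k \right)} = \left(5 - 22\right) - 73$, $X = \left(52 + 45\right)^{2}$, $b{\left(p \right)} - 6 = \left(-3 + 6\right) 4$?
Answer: $9319$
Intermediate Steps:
$b{\left(p \right)} = 18$ ($b{\left(p \right)} = 6 + \left(-3 + 6\right) 4 = 6 + 3 \cdot 4 = 6 + 12 = 18$)
$X = 9409$ ($X = 97^{2} = 9409$)
$F{\left(w,k \right)} = -90$ ($F{\left(w,k \right)} = -17 - 73 = -90$)
$F{\left(-147,b{\left(4 \right)} \right)} + X = -90 + 9409 = 9319$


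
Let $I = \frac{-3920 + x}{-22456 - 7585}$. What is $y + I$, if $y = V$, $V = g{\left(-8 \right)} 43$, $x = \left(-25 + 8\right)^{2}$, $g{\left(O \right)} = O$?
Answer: $- \frac{10330473}{30041} \approx -343.88$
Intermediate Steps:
$x = 289$ ($x = \left(-17\right)^{2} = 289$)
$V = -344$ ($V = \left(-8\right) 43 = -344$)
$y = -344$
$I = \frac{3631}{30041}$ ($I = \frac{-3920 + 289}{-22456 - 7585} = - \frac{3631}{-30041} = \left(-3631\right) \left(- \frac{1}{30041}\right) = \frac{3631}{30041} \approx 0.12087$)
$y + I = -344 + \frac{3631}{30041} = - \frac{10330473}{30041}$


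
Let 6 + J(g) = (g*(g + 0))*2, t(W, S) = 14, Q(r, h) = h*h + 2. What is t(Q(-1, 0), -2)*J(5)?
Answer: 616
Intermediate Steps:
Q(r, h) = 2 + h² (Q(r, h) = h² + 2 = 2 + h²)
J(g) = -6 + 2*g² (J(g) = -6 + (g*(g + 0))*2 = -6 + (g*g)*2 = -6 + g²*2 = -6 + 2*g²)
t(Q(-1, 0), -2)*J(5) = 14*(-6 + 2*5²) = 14*(-6 + 2*25) = 14*(-6 + 50) = 14*44 = 616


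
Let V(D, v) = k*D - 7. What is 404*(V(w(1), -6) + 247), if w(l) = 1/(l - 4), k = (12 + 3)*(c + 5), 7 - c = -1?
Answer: 70700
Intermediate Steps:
c = 8 (c = 7 - 1*(-1) = 7 + 1 = 8)
k = 195 (k = (12 + 3)*(8 + 5) = 15*13 = 195)
w(l) = 1/(-4 + l)
V(D, v) = -7 + 195*D (V(D, v) = 195*D - 7 = -7 + 195*D)
404*(V(w(1), -6) + 247) = 404*((-7 + 195/(-4 + 1)) + 247) = 404*((-7 + 195/(-3)) + 247) = 404*((-7 + 195*(-1/3)) + 247) = 404*((-7 - 65) + 247) = 404*(-72 + 247) = 404*175 = 70700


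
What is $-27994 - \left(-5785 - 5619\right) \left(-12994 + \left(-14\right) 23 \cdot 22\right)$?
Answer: $-228997506$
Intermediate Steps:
$-27994 - \left(-5785 - 5619\right) \left(-12994 + \left(-14\right) 23 \cdot 22\right) = -27994 - - 11404 \left(-12994 - 7084\right) = -27994 - \left(-11404\right) \left(-20078\right) = -27994 - 228969512 = -228997506$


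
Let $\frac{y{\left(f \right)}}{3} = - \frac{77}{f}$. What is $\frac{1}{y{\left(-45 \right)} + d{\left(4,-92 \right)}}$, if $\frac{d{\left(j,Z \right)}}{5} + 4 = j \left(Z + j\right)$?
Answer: $- \frac{15}{26623} \approx -0.00056342$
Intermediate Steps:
$y{\left(f \right)} = - \frac{231}{f}$ ($y{\left(f \right)} = 3 \left(- \frac{77}{f}\right) = - \frac{231}{f}$)
$d{\left(j,Z \right)} = -20 + 5 j \left(Z + j\right)$
$\frac{1}{y{\left(-45 \right)} + d{\left(4,-92 \right)}} = \frac{1}{- \frac{231}{-45} + \left(-20 + 5 \cdot 4^{2} + 5 \left(-92\right) 4\right)} = \frac{1}{\left(-231\right) \left(- \frac{1}{45}\right) - 1780} = \frac{1}{\frac{77}{15} - 1780} = \frac{1}{- \frac{26623}{15}} = - \frac{15}{26623}$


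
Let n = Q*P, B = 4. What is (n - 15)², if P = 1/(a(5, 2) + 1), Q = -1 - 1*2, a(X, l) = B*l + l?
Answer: 28224/121 ≈ 233.26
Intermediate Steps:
a(X, l) = 5*l (a(X, l) = 4*l + l = 5*l)
Q = -3 (Q = -1 - 2 = -3)
P = 1/11 (P = 1/(5*2 + 1) = 1/(10 + 1) = 1/11 ≈ 0.090909)
n = -3/11 (n = -3*1/11 = -3/11 ≈ -0.27273)
(n - 15)² = (-3/11 - 15)² = (-168/11)² = 28224/121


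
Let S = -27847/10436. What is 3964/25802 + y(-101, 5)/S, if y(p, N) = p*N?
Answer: 68045784934/359254147 ≈ 189.41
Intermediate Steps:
S = -27847/10436 (S = -27847*1/10436 = -27847/10436 ≈ -2.6684)
y(p, N) = N*p
3964/25802 + y(-101, 5)/S = 3964/25802 + (5*(-101))/(-27847/10436) = 3964*(1/25802) - 505*(-10436/27847) = 1982/12901 + 5270180/27847 = 68045784934/359254147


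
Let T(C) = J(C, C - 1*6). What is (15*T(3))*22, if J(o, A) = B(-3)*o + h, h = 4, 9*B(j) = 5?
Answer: 1870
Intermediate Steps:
B(j) = 5/9 (B(j) = (⅑)*5 = 5/9)
J(o, A) = 4 + 5*o/9 (J(o, A) = 5*o/9 + 4 = 4 + 5*o/9)
T(C) = 4 + 5*C/9
(15*T(3))*22 = (15*(4 + (5/9)*3))*22 = (15*(4 + 5/3))*22 = (15*(17/3))*22 = 85*22 = 1870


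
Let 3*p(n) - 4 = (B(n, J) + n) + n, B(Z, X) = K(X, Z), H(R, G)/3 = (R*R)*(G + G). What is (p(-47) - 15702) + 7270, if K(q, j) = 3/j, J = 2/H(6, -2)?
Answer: -397715/47 ≈ -8462.0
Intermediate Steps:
H(R, G) = 6*G*R**2 (H(R, G) = 3*((R*R)*(G + G)) = 3*(R**2*(2*G)) = 3*(2*G*R**2) = 6*G*R**2)
J = -1/216 (J = 2/((6*(-2)*6**2)) = 2/((6*(-2)*36)) = 2/(-432) = 2*(-1/432) = -1/216 ≈ -0.0046296)
B(Z, X) = 3/Z
p(n) = 4/3 + 1/n + 2*n/3 (p(n) = 4/3 + ((3/n + n) + n)/3 = 4/3 + ((n + 3/n) + n)/3 = 4/3 + (2*n + 3/n)/3 = 4/3 + (1/n + 2*n/3) = 4/3 + 1/n + 2*n/3)
(p(-47) - 15702) + 7270 = ((1/3)*(3 + 2*(-47)*(2 - 47))/(-47) - 15702) + 7270 = ((1/3)*(-1/47)*(3 + 2*(-47)*(-45)) - 15702) + 7270 = ((1/3)*(-1/47)*(3 + 4230) - 15702) + 7270 = ((1/3)*(-1/47)*4233 - 15702) + 7270 = (-1411/47 - 15702) + 7270 = -739405/47 + 7270 = -397715/47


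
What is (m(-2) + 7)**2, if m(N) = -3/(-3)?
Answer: 64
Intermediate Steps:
m(N) = 1 (m(N) = -3*(-1/3) = 1)
(m(-2) + 7)**2 = (1 + 7)**2 = 8**2 = 64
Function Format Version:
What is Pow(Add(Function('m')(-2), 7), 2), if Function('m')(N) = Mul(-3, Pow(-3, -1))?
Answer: 64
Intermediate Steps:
Function('m')(N) = 1 (Function('m')(N) = Mul(-3, Rational(-1, 3)) = 1)
Pow(Add(Function('m')(-2), 7), 2) = Pow(Add(1, 7), 2) = Pow(8, 2) = 64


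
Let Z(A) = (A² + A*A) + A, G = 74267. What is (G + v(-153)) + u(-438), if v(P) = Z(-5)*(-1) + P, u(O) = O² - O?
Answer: 266351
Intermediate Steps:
Z(A) = A + 2*A² (Z(A) = (A² + A²) + A = 2*A² + A = A + 2*A²)
v(P) = -45 + P (v(P) = -5*(1 + 2*(-5))*(-1) + P = -5*(1 - 10)*(-1) + P = -5*(-9)*(-1) + P = 45*(-1) + P = -45 + P)
(G + v(-153)) + u(-438) = (74267 + (-45 - 153)) - 438*(-1 - 438) = (74267 - 198) - 438*(-439) = 74069 + 192282 = 266351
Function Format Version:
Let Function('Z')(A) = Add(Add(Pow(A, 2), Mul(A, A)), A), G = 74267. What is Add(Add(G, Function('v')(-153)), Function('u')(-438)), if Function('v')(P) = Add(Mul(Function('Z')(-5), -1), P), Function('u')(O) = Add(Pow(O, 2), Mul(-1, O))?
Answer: 266351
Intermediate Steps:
Function('Z')(A) = Add(A, Mul(2, Pow(A, 2))) (Function('Z')(A) = Add(Add(Pow(A, 2), Pow(A, 2)), A) = Add(Mul(2, Pow(A, 2)), A) = Add(A, Mul(2, Pow(A, 2))))
Function('v')(P) = Add(-45, P) (Function('v')(P) = Add(Mul(Mul(-5, Add(1, Mul(2, -5))), -1), P) = Add(Mul(Mul(-5, Add(1, -10)), -1), P) = Add(Mul(Mul(-5, -9), -1), P) = Add(Mul(45, -1), P) = Add(-45, P))
Add(Add(G, Function('v')(-153)), Function('u')(-438)) = Add(Add(74267, Add(-45, -153)), Mul(-438, Add(-1, -438))) = Add(Add(74267, -198), Mul(-438, -439)) = Add(74069, 192282) = 266351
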